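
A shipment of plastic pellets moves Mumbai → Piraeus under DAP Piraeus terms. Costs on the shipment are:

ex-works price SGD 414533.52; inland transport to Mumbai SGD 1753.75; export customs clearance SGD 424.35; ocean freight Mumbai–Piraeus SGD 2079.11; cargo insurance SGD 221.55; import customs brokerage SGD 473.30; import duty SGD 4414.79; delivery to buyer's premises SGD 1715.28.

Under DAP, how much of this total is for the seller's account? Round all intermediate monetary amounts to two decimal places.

DAP: the seller bears all costs to the named destination except import duty and clearance.
Seller's account: goods 414533.52 + inland to port 1753.75 + export clearance 424.35 + freight 2079.11 + insurance 221.55 + delivery 1715.28 = 420727.56
Buyer's account: brokerage 473.30 + duty 4414.79 = 4888.09

Seller's account: SGD 420727.56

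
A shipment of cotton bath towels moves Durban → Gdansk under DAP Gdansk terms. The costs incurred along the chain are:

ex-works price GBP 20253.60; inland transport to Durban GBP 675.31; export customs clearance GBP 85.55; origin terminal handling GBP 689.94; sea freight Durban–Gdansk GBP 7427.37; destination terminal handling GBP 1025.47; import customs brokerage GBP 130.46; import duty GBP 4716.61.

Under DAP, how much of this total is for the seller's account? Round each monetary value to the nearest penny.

DAP: the seller bears all costs to the named destination except import duty and clearance.
Seller's account: goods 20253.60 + inland to port 675.31 + export clearance 85.55 + origin terminal 689.94 + freight 7427.37 + destination terminal 1025.47 = 30157.24
Buyer's account: brokerage 130.46 + duty 4716.61 = 4847.07

Seller's account: GBP 30157.24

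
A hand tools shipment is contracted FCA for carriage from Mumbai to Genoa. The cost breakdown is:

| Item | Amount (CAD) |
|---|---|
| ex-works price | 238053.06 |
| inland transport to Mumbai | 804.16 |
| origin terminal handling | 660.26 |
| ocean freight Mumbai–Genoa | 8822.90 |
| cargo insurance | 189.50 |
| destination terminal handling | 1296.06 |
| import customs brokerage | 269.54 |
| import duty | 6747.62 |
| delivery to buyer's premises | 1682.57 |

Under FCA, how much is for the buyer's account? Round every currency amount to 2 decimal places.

FCA: the seller delivers export-cleared goods to the carrier; the buyer bears costs from that point.
Seller's account: goods 238053.06 + inland to port 804.16 = 238857.22
Buyer's account: origin terminal 660.26 + freight 8822.90 + insurance 189.50 + destination terminal 1296.06 + brokerage 269.54 + duty 6747.62 + delivery 1682.57 = 19668.45

Buyer's account: CAD 19668.45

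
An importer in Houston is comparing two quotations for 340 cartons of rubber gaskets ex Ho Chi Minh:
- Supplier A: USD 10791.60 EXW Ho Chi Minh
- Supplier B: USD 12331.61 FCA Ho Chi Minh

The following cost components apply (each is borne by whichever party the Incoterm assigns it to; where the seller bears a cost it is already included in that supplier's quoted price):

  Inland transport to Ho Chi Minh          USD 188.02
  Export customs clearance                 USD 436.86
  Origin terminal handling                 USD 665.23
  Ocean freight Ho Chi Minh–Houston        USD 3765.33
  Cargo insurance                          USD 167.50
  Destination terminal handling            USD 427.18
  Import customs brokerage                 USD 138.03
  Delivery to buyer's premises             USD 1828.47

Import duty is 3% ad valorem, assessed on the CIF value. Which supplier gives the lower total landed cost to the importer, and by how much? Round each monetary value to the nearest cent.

Supplier A is cheaper by USD 942.58

Supplier A (EXW):
CIF value = EXW price + inland to port + export clearance + origin terminal + freight + insurance = 10791.60 + 188.02 + 436.86 + 665.23 + 3765.33 + 167.50 = 16014.54
Import duty = 16014.54 × 3% = 480.44
Buyer bears (A): 188.02 + 436.86 + 665.23 + 3765.33 + 167.50 + 427.18 + 138.03 + 1828.47 = 7616.62
Landed cost (A) = invoice 10791.60 + 7616.62 + duty 480.44 = 18888.66
Supplier B (FCA):
CIF value = FCA price + origin terminal + freight + insurance = 12331.61 + 665.23 + 3765.33 + 167.50 = 16929.67
Import duty = 16929.67 × 3% = 507.89
Buyer bears (B): 665.23 + 3765.33 + 167.50 + 427.18 + 138.03 + 1828.47 = 6991.74
Landed cost (B) = invoice 12331.61 + 6991.74 + duty 507.89 = 19831.24
Difference = |18888.66 − 19831.24| = 942.58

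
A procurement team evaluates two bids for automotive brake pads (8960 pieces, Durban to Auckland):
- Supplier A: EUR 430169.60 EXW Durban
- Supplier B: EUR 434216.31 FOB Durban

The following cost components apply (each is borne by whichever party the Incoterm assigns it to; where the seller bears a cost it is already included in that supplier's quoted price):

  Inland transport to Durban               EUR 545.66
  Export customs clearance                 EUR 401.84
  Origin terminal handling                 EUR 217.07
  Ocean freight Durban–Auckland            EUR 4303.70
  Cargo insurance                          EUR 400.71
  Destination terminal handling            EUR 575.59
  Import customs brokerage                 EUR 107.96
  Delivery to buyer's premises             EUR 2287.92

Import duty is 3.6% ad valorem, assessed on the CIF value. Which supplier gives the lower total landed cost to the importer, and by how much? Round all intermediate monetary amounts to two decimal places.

Supplier A is cheaper by EUR 2985.90

Supplier A (EXW):
CIF value = EXW price + inland to port + export clearance + origin terminal + freight + insurance = 430169.60 + 545.66 + 401.84 + 217.07 + 4303.70 + 400.71 = 436038.58
Import duty = 436038.58 × 3.6% = 15697.39
Buyer bears (A): 545.66 + 401.84 + 217.07 + 4303.70 + 400.71 + 575.59 + 107.96 + 2287.92 = 8840.45
Landed cost (A) = invoice 430169.60 + 8840.45 + duty 15697.39 = 454707.44
Supplier B (FOB):
CIF value = FOB price + freight + insurance = 434216.31 + 4303.70 + 400.71 = 438920.72
Import duty = 438920.72 × 3.6% = 15801.15
Buyer bears (B): 4303.70 + 400.71 + 575.59 + 107.96 + 2287.92 = 7675.88
Landed cost (B) = invoice 434216.31 + 7675.88 + duty 15801.15 = 457693.34
Difference = |454707.44 − 457693.34| = 2985.90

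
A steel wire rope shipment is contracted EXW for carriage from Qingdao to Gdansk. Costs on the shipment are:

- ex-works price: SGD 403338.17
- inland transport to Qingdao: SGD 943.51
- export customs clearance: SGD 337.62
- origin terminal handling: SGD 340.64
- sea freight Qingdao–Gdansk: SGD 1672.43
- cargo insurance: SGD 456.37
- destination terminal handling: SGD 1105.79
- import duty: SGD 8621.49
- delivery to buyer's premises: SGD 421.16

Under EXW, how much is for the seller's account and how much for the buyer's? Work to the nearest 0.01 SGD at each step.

EXW: the seller makes goods available at their premises; the buyer bears all onward costs.
Seller's account: goods 403338.17 = 403338.17
Buyer's account: inland to port 943.51 + export clearance 337.62 + origin terminal 340.64 + freight 1672.43 + insurance 456.37 + destination terminal 1105.79 + duty 8621.49 + delivery 421.16 = 13899.01

Seller: SGD 403338.17; buyer: SGD 13899.01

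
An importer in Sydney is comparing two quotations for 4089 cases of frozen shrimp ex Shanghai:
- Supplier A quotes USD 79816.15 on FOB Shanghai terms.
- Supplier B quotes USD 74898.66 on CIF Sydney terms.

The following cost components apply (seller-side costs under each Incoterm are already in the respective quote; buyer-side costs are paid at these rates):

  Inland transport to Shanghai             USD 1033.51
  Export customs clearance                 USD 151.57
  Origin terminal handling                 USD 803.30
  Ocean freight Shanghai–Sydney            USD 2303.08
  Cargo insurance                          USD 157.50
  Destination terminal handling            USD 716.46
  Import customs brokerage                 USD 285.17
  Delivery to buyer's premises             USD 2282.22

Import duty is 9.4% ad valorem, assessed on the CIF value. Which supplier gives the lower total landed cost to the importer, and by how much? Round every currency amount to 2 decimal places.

Supplier A (FOB):
CIF value = FOB price + freight + insurance = 79816.15 + 2303.08 + 157.50 = 82276.73
Import duty = 82276.73 × 9.4% = 7734.01
Buyer bears (A): 2303.08 + 157.50 + 716.46 + 285.17 + 2282.22 = 5744.43
Landed cost (A) = invoice 79816.15 + 5744.43 + duty 7734.01 = 93294.59
Supplier B (CIF):
The CIF price already equals the CIF value: 74898.66
Import duty = 74898.66 × 9.4% = 7040.47
Buyer bears (B): 716.46 + 285.17 + 2282.22 = 3283.85
Landed cost (B) = invoice 74898.66 + 3283.85 + duty 7040.47 = 85222.98
Difference = |93294.59 − 85222.98| = 8071.61

Supplier B is cheaper by USD 8071.61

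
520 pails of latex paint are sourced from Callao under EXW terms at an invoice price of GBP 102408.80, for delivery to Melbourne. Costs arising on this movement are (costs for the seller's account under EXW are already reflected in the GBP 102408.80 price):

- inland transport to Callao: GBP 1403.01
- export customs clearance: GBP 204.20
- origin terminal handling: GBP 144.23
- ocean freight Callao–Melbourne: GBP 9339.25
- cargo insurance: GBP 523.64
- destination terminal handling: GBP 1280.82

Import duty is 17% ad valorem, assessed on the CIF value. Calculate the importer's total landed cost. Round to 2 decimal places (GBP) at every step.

Total landed cost: GBP 134687.88

EXW: the seller makes goods available at their premises; the buyer bears all onward costs.
CIF value = EXW price + inland to port + export clearance + origin terminal + freight + insurance = 102408.80 + 1403.01 + 204.20 + 144.23 + 9339.25 + 523.64 = 114023.13
Import duty = 114023.13 × 17% = 19383.93
Buyer bears: inland to port 1403.01 + export clearance 204.20 + origin terminal 144.23 + freight 9339.25 + insurance 523.64 + destination terminal 1280.82 + duty 19383.93 = 32279.08
Landed cost = invoice 102408.80 + 32279.08 = 134687.88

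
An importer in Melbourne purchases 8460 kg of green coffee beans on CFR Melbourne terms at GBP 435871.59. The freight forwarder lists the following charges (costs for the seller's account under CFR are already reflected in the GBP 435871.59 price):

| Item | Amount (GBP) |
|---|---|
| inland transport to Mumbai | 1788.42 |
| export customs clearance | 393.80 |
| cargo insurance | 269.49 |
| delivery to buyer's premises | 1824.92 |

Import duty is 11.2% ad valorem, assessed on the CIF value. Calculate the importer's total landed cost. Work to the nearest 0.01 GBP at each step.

CFR: the seller pays costs through ocean freight to the destination port, but not insurance.
Already in the invoice (seller's account under CFR): inland to port, export clearance — exclude.
CIF value = CFR price + insurance = 435871.59 + 269.49 = 436141.08
Import duty = 436141.08 × 11.2% = 48847.80
Buyer bears: insurance 269.49 + delivery 1824.92 + duty 48847.80 = 50942.21
Landed cost = invoice 435871.59 + 50942.21 = 486813.80

Total landed cost: GBP 486813.80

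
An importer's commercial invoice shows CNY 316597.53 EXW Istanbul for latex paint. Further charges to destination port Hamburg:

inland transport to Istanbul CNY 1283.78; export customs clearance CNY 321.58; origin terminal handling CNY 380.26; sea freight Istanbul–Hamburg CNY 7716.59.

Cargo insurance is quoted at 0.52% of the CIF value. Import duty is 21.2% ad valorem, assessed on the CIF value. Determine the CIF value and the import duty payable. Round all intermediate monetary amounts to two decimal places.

Let C be the CIF value. C = EXW price + pre-shipment costs + freight + 0.52% × C
C − 0.52% × C = 316597.53 + 1283.78 + 321.58 + 380.26 + 7716.59
0.9948 × C = 326299.74
C = 326299.74 / 0.9948 = 328005.37
Insurance premium = 0.52% × 328005.37 = 1705.63
Import duty = 328005.37 × 21.2% = 69537.14

CIF value: CNY 328005.37; import duty: CNY 69537.14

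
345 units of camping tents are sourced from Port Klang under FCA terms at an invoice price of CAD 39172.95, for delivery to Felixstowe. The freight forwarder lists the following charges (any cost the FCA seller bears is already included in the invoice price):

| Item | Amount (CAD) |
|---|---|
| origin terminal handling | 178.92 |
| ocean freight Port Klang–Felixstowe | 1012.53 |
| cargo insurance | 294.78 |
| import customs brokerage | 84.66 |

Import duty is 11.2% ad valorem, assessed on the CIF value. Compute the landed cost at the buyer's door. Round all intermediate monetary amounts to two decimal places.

Total landed cost: CAD 45297.67

FCA: the seller delivers export-cleared goods to the carrier; the buyer bears costs from that point.
CIF value = FCA price + origin terminal + freight + insurance = 39172.95 + 178.92 + 1012.53 + 294.78 = 40659.18
Import duty = 40659.18 × 11.2% = 4553.83
Buyer bears: origin terminal 178.92 + freight 1012.53 + insurance 294.78 + brokerage 84.66 + duty 4553.83 = 6124.72
Landed cost = invoice 39172.95 + 6124.72 = 45297.67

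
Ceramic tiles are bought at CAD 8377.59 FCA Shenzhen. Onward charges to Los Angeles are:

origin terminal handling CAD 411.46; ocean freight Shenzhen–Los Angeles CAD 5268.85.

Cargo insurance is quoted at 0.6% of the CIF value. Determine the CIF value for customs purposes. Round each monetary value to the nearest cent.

CIF value: CAD 14142.76

Let C be the CIF value. C = FCA price + pre-shipment costs + freight + 0.6% × C
C − 0.6% × C = 8377.59 + 411.46 + 5268.85
0.994 × C = 14057.90
C = 14057.90 / 0.994 = 14142.76
Insurance premium = 0.6% × 14142.76 = 84.86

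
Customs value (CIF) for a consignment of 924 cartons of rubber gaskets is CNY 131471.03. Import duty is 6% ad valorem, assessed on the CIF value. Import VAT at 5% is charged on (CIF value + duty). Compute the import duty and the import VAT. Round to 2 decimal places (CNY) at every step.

Import duty: CNY 7888.26; import VAT: CNY 6967.96

Import duty = 131471.03 × 6% = 7888.26
VAT base = CIF + duty = 131471.03 + 7888.26 = 139359.29
Import VAT = 139359.29 × 5% = 6967.96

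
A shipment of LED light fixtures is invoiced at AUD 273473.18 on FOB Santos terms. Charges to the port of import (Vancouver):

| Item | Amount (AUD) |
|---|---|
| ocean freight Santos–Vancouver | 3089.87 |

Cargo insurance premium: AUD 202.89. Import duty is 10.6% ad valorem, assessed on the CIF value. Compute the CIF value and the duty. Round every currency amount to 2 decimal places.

CIF = FOB price + freight + insurance
CIF = 273473.18 + 3089.87 + 202.89 = 276765.94
Import duty = 276765.94 × 10.6% = 29337.19

CIF value: AUD 276765.94; import duty: AUD 29337.19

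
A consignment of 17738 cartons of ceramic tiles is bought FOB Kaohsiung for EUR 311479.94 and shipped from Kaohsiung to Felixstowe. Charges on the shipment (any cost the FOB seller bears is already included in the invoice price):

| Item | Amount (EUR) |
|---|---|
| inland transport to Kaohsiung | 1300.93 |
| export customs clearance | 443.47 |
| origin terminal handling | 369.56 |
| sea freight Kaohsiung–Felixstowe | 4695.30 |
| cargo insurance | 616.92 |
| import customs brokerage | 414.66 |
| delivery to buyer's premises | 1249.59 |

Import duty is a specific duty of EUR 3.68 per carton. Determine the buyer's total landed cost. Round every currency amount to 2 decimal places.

FOB: the seller bears costs until goods are on board at the origin port; the buyer bears freight, insurance and all costs thereafter.
Already in the invoice (seller's account under FOB): inland to port, export clearance, origin terminal — exclude.
CIF value = FOB price + freight + insurance = 311479.94 + 4695.30 + 616.92 = 316792.16
Import duty = 17738 × 3.68 = 65275.84
Buyer bears: freight 4695.30 + insurance 616.92 + brokerage 414.66 + delivery 1249.59 + duty 65275.84 = 72252.31
Landed cost = invoice 311479.94 + 72252.31 = 383732.25

Total landed cost: EUR 383732.25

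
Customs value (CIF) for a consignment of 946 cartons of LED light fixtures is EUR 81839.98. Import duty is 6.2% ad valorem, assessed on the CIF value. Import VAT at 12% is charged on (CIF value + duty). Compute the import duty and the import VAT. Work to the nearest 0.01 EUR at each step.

Import duty: EUR 5074.08; import VAT: EUR 10429.69

Import duty = 81839.98 × 6.2% = 5074.08
VAT base = CIF + duty = 81839.98 + 5074.08 = 86914.06
Import VAT = 86914.06 × 12% = 10429.69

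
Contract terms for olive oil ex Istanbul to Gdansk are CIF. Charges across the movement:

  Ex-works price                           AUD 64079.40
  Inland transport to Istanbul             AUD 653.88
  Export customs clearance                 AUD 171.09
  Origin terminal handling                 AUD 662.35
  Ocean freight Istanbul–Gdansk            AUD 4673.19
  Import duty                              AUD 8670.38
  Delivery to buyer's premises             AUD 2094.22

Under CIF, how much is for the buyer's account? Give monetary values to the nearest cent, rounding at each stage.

Buyer's account: AUD 10764.60

CIF: the seller pays costs through ocean freight and marine insurance to the destination port.
Seller's account: goods 64079.40 + inland to port 653.88 + export clearance 171.09 + origin terminal 662.35 + freight 4673.19 = 70239.91
Buyer's account: duty 8670.38 + delivery 2094.22 = 10764.60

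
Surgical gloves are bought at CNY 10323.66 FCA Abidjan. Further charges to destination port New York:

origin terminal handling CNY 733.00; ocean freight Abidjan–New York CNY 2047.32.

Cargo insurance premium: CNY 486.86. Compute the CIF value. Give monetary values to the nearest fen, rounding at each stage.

CIF value: CNY 13590.84

CIF = FCA price + pre-shipment costs + freight + insurance
CIF = 10323.66 + 733.00 + 2047.32 + 486.86 = 13590.84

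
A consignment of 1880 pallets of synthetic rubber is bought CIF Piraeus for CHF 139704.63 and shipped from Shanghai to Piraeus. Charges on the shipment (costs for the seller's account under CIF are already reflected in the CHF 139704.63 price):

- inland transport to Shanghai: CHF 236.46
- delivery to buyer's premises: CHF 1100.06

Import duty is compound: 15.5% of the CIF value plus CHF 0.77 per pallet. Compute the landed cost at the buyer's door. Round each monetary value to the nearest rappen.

Total landed cost: CHF 163906.51

CIF: the seller pays costs through ocean freight and marine insurance to the destination port.
Already in the invoice (seller's account under CIF): inland to port — exclude.
The CIF price already equals the CIF value: 139704.63
Ad valorem component: 139704.63 × 15.5% = 21654.22
Specific component: 1880 × 0.77 = 1447.60
Import duty = 21654.22 + 1447.60 = 23101.82
Buyer bears: delivery 1100.06 + duty 23101.82 = 24201.88
Landed cost = invoice 139704.63 + 24201.88 = 163906.51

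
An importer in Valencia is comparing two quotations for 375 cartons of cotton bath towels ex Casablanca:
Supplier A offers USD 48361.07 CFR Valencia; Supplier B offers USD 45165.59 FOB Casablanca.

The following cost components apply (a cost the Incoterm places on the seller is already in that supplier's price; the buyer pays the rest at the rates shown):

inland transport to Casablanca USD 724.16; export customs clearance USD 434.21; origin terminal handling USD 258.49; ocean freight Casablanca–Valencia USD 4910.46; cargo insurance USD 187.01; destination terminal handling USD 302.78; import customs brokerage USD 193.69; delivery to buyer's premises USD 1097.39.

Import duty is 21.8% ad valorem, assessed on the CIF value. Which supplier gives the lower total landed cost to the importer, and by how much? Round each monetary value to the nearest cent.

Supplier A (CFR):
CIF value = CFR price + insurance = 48361.07 + 187.01 = 48548.08
Import duty = 48548.08 × 21.8% = 10583.48
Buyer bears (A): 187.01 + 302.78 + 193.69 + 1097.39 = 1780.87
Landed cost (A) = invoice 48361.07 + 1780.87 + duty 10583.48 = 60725.42
Supplier B (FOB):
CIF value = FOB price + freight + insurance = 45165.59 + 4910.46 + 187.01 = 50263.06
Import duty = 50263.06 × 21.8% = 10957.35
Buyer bears (B): 4910.46 + 187.01 + 302.78 + 193.69 + 1097.39 = 6691.33
Landed cost (B) = invoice 45165.59 + 6691.33 + duty 10957.35 = 62814.27
Difference = |60725.42 − 62814.27| = 2088.85

Supplier A is cheaper by USD 2088.85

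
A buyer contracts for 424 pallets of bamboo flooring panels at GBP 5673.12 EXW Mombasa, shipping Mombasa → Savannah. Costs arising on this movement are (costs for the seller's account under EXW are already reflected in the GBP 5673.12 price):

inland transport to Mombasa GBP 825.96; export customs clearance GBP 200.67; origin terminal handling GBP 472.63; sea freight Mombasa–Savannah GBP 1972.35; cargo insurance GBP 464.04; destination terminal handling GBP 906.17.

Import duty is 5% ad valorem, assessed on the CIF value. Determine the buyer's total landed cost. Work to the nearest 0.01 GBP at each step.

Total landed cost: GBP 10995.38

EXW: the seller makes goods available at their premises; the buyer bears all onward costs.
CIF value = EXW price + inland to port + export clearance + origin terminal + freight + insurance = 5673.12 + 825.96 + 200.67 + 472.63 + 1972.35 + 464.04 = 9608.77
Import duty = 9608.77 × 5% = 480.44
Buyer bears: inland to port 825.96 + export clearance 200.67 + origin terminal 472.63 + freight 1972.35 + insurance 464.04 + destination terminal 906.17 + duty 480.44 = 5322.26
Landed cost = invoice 5673.12 + 5322.26 = 10995.38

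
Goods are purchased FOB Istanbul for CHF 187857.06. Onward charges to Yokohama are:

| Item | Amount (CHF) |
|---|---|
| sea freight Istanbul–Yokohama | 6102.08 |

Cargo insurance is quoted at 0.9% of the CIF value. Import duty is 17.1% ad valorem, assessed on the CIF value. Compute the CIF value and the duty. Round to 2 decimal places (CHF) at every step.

Let C be the CIF value. C = FOB price + freight + 0.9% × C
C − 0.9% × C = 187857.06 + 6102.08
0.991 × C = 193959.14
C = 193959.14 / 0.991 = 195720.63
Insurance premium = 0.9% × 195720.63 = 1761.49
Import duty = 195720.63 × 17.1% = 33468.23

CIF value: CHF 195720.63; import duty: CHF 33468.23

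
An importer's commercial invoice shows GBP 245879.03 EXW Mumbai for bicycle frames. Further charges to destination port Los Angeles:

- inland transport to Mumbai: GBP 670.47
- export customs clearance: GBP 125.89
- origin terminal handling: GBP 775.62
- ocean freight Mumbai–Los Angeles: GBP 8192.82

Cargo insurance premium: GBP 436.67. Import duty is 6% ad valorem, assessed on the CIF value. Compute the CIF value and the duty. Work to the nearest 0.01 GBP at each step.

CIF value: GBP 256080.50; import duty: GBP 15364.83

CIF = EXW price + pre-shipment costs + freight + insurance
CIF = 245879.03 + 670.47 + 125.89 + 775.62 + 8192.82 + 436.67 = 256080.50
Import duty = 256080.50 × 6% = 15364.83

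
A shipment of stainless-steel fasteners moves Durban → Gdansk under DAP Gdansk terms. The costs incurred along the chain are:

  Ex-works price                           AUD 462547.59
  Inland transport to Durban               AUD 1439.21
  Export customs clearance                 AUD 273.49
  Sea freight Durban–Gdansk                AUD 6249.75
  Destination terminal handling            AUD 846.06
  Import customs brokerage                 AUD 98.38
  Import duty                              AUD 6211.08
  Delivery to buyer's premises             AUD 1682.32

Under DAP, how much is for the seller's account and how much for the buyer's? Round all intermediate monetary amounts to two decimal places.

Seller: AUD 473038.42; buyer: AUD 6309.46

DAP: the seller bears all costs to the named destination except import duty and clearance.
Seller's account: goods 462547.59 + inland to port 1439.21 + export clearance 273.49 + freight 6249.75 + destination terminal 846.06 + delivery 1682.32 = 473038.42
Buyer's account: brokerage 98.38 + duty 6211.08 = 6309.46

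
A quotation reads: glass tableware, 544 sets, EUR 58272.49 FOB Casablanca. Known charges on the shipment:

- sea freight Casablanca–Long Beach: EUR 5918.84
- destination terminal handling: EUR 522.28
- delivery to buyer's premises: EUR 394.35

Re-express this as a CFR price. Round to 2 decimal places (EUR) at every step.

CFR price: EUR 64191.33

Not relevant to the conversion: delivery, destination terminal — on the buyer under both terms; not part of either seller's price.
From FOB to CFR, the seller additionally bears: freight.
CFR price = 58272.49 + 5918.84 = 64191.33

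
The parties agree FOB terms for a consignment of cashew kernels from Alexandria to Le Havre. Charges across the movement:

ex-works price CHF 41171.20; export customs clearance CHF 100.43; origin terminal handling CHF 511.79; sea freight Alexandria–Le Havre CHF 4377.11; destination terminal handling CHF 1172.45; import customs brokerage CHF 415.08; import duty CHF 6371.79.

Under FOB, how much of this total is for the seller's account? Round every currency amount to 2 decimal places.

Seller's account: CHF 41783.42

FOB: the seller bears costs until goods are on board at the origin port; the buyer bears freight, insurance and all costs thereafter.
Seller's account: goods 41171.20 + export clearance 100.43 + origin terminal 511.79 = 41783.42
Buyer's account: freight 4377.11 + destination terminal 1172.45 + brokerage 415.08 + duty 6371.79 = 12336.43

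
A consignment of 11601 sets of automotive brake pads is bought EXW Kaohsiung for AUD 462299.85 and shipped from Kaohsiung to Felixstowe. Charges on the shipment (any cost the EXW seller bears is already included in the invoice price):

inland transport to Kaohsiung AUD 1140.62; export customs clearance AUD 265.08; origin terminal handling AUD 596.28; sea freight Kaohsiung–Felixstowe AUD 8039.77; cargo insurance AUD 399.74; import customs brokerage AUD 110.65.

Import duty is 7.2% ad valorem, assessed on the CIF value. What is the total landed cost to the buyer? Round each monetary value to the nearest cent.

Total landed cost: AUD 506889.37

EXW: the seller makes goods available at their premises; the buyer bears all onward costs.
CIF value = EXW price + inland to port + export clearance + origin terminal + freight + insurance = 462299.85 + 1140.62 + 265.08 + 596.28 + 8039.77 + 399.74 = 472741.34
Import duty = 472741.34 × 7.2% = 34037.38
Buyer bears: inland to port 1140.62 + export clearance 265.08 + origin terminal 596.28 + freight 8039.77 + insurance 399.74 + brokerage 110.65 + duty 34037.38 = 44589.52
Landed cost = invoice 462299.85 + 44589.52 = 506889.37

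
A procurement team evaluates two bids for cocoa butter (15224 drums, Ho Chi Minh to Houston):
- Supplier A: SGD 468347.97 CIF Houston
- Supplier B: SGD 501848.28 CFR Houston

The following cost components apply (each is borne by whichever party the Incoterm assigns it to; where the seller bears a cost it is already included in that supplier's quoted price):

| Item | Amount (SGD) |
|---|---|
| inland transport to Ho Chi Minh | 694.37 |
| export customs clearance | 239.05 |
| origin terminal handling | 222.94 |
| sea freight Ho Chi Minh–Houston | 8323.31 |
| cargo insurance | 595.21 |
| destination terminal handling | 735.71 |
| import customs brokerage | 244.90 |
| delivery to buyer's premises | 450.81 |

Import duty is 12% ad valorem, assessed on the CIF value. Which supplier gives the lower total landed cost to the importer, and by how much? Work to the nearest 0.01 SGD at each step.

Supplier A (CIF):
The CIF price already equals the CIF value: 468347.97
Import duty = 468347.97 × 12% = 56201.76
Buyer bears (A): 735.71 + 244.90 + 450.81 = 1431.42
Landed cost (A) = invoice 468347.97 + 1431.42 + duty 56201.76 = 525981.15
Supplier B (CFR):
CIF value = CFR price + insurance = 501848.28 + 595.21 = 502443.49
Import duty = 502443.49 × 12% = 60293.22
Buyer bears (B): 595.21 + 735.71 + 244.90 + 450.81 = 2026.63
Landed cost (B) = invoice 501848.28 + 2026.63 + duty 60293.22 = 564168.13
Difference = |525981.15 − 564168.13| = 38186.98

Supplier A is cheaper by SGD 38186.98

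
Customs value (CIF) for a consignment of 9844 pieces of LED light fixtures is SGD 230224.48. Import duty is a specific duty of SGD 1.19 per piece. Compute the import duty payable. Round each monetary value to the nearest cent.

Import duty = 9844 × 1.19 = 11714.36

Import duty: SGD 11714.36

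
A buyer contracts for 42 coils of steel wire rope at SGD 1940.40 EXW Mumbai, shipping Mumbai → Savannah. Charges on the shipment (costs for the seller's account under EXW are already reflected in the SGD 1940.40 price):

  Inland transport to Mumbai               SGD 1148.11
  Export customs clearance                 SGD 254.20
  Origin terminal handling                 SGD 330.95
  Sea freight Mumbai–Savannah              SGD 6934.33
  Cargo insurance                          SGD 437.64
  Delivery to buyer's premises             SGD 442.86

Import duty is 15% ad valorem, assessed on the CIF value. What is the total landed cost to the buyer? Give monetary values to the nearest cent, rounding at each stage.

Total landed cost: SGD 13145.33

EXW: the seller makes goods available at their premises; the buyer bears all onward costs.
CIF value = EXW price + inland to port + export clearance + origin terminal + freight + insurance = 1940.40 + 1148.11 + 254.20 + 330.95 + 6934.33 + 437.64 = 11045.63
Import duty = 11045.63 × 15% = 1656.84
Buyer bears: inland to port 1148.11 + export clearance 254.20 + origin terminal 330.95 + freight 6934.33 + insurance 437.64 + delivery 442.86 + duty 1656.84 = 11204.93
Landed cost = invoice 1940.40 + 11204.93 = 13145.33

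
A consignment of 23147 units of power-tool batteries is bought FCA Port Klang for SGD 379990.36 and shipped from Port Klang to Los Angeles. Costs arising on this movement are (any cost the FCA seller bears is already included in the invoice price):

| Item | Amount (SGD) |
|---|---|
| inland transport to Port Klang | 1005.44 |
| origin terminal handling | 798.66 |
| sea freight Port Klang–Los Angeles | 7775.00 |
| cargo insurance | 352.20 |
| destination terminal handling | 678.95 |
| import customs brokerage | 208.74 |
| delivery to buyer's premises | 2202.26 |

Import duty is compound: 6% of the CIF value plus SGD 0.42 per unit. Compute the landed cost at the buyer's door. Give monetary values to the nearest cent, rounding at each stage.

Total landed cost: SGD 425062.88

FCA: the seller delivers export-cleared goods to the carrier; the buyer bears costs from that point.
Already in the invoice (seller's account under FCA): inland to port — exclude.
CIF value = FCA price + origin terminal + freight + insurance = 379990.36 + 798.66 + 7775.00 + 352.20 = 388916.22
Ad valorem component: 388916.22 × 6% = 23334.97
Specific component: 23147 × 0.42 = 9721.74
Import duty = 23334.97 + 9721.74 = 33056.71
Buyer bears: origin terminal 798.66 + freight 7775.00 + insurance 352.20 + destination terminal 678.95 + brokerage 208.74 + delivery 2202.26 + duty 33056.71 = 45072.52
Landed cost = invoice 379990.36 + 45072.52 = 425062.88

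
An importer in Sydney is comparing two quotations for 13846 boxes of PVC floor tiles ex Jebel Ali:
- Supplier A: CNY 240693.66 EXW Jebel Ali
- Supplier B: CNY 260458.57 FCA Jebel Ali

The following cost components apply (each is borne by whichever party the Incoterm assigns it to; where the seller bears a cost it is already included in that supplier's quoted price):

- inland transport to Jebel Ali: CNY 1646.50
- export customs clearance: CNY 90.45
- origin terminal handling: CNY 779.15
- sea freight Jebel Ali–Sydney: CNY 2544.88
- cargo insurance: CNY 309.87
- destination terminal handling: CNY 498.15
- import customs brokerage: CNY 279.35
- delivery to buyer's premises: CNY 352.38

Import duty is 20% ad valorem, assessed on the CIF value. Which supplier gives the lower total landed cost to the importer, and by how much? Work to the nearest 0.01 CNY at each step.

Supplier A (EXW):
CIF value = EXW price + inland to port + export clearance + origin terminal + freight + insurance = 240693.66 + 1646.50 + 90.45 + 779.15 + 2544.88 + 309.87 = 246064.51
Import duty = 246064.51 × 20% = 49212.90
Buyer bears (A): 1646.50 + 90.45 + 779.15 + 2544.88 + 309.87 + 498.15 + 279.35 + 352.38 = 6500.73
Landed cost (A) = invoice 240693.66 + 6500.73 + duty 49212.90 = 296407.29
Supplier B (FCA):
CIF value = FCA price + origin terminal + freight + insurance = 260458.57 + 779.15 + 2544.88 + 309.87 = 264092.47
Import duty = 264092.47 × 20% = 52818.49
Buyer bears (B): 779.15 + 2544.88 + 309.87 + 498.15 + 279.35 + 352.38 = 4763.78
Landed cost (B) = invoice 260458.57 + 4763.78 + duty 52818.49 = 318040.84
Difference = |296407.29 − 318040.84| = 21633.55

Supplier A is cheaper by CNY 21633.55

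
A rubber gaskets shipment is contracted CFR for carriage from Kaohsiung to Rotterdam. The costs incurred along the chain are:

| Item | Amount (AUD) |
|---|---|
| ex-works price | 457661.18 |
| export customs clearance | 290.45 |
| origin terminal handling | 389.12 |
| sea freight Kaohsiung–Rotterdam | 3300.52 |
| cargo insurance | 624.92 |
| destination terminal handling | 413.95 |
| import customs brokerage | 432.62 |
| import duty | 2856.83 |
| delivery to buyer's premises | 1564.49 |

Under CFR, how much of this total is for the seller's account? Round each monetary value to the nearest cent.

Seller's account: AUD 461641.27

CFR: the seller pays costs through ocean freight to the destination port, but not insurance.
Seller's account: goods 457661.18 + export clearance 290.45 + origin terminal 389.12 + freight 3300.52 = 461641.27
Buyer's account: insurance 624.92 + destination terminal 413.95 + brokerage 432.62 + duty 2856.83 + delivery 1564.49 = 5892.81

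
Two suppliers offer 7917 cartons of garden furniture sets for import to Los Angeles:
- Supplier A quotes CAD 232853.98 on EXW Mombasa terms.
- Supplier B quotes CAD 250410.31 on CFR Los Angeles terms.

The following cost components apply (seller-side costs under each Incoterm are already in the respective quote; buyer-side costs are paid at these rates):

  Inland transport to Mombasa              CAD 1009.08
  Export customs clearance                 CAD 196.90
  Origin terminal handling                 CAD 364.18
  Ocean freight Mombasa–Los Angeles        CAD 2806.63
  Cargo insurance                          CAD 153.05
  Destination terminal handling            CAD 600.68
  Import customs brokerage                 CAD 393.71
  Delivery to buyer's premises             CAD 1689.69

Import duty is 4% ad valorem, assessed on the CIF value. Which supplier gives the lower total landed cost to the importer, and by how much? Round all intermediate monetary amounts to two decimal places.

Supplier A (EXW):
CIF value = EXW price + inland to port + export clearance + origin terminal + freight + insurance = 232853.98 + 1009.08 + 196.90 + 364.18 + 2806.63 + 153.05 = 237383.82
Import duty = 237383.82 × 4% = 9495.35
Buyer bears (A): 1009.08 + 196.90 + 364.18 + 2806.63 + 153.05 + 600.68 + 393.71 + 1689.69 = 7213.92
Landed cost (A) = invoice 232853.98 + 7213.92 + duty 9495.35 = 249563.25
Supplier B (CFR):
CIF value = CFR price + insurance = 250410.31 + 153.05 = 250563.36
Import duty = 250563.36 × 4% = 10022.53
Buyer bears (B): 153.05 + 600.68 + 393.71 + 1689.69 = 2837.13
Landed cost (B) = invoice 250410.31 + 2837.13 + duty 10022.53 = 263269.97
Difference = |249563.25 − 263269.97| = 13706.72

Supplier A is cheaper by CAD 13706.72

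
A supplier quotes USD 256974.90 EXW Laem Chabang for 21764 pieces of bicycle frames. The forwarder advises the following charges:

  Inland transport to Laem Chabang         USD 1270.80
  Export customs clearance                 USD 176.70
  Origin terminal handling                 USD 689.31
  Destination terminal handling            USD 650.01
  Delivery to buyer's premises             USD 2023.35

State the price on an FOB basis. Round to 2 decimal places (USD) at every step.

FOB price: USD 259111.71

Not relevant to the conversion: delivery, destination terminal — on the buyer under both terms; not part of either seller's price.
From EXW to FOB, the seller additionally bears: inland to port, export clearance, origin terminal.
FOB price = 256974.90 + 1270.80 + 176.70 + 689.31 = 259111.71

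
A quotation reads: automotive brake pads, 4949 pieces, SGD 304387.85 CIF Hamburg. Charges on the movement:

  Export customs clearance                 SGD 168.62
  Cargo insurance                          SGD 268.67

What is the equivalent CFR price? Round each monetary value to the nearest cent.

CFR price: SGD 304119.18

Not relevant to the conversion: export clearance — on the seller under both CIF and CFR; already in the CIF price and stays in the CFR price.
From CIF to CFR, the seller no longer bears: insurance.
CFR price = 304387.85 − 268.67 = 304119.18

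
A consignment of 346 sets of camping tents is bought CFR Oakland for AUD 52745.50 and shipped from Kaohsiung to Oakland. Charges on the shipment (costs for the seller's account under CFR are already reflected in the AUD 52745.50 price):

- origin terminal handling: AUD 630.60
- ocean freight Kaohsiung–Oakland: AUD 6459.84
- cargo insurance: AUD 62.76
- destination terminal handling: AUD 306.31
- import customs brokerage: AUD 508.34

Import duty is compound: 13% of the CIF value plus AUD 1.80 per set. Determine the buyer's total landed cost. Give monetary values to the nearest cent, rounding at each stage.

Total landed cost: AUD 61110.78

CFR: the seller pays costs through ocean freight to the destination port, but not insurance.
Already in the invoice (seller's account under CFR): origin terminal, freight — exclude.
CIF value = CFR price + insurance = 52745.50 + 62.76 = 52808.26
Ad valorem component: 52808.26 × 13% = 6865.07
Specific component: 346 × 1.80 = 622.80
Import duty = 6865.07 + 622.80 = 7487.87
Buyer bears: insurance 62.76 + destination terminal 306.31 + brokerage 508.34 + duty 7487.87 = 8365.28
Landed cost = invoice 52745.50 + 8365.28 = 61110.78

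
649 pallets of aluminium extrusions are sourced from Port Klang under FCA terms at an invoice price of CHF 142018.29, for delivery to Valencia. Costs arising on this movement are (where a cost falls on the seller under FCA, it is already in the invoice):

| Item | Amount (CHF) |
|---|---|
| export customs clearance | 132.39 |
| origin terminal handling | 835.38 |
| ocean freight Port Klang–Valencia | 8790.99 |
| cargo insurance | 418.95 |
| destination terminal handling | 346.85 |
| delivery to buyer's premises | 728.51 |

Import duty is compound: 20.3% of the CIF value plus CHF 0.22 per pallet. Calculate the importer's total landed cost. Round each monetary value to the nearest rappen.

FCA: the seller delivers export-cleared goods to the carrier; the buyer bears costs from that point.
Already in the invoice (seller's account under FCA): export clearance — exclude.
CIF value = FCA price + origin terminal + freight + insurance = 142018.29 + 835.38 + 8790.99 + 418.95 = 152063.61
Ad valorem component: 152063.61 × 20.3% = 30868.91
Specific component: 649 × 0.22 = 142.78
Import duty = 30868.91 + 142.78 = 31011.69
Buyer bears: origin terminal 835.38 + freight 8790.99 + insurance 418.95 + destination terminal 346.85 + delivery 728.51 + duty 31011.69 = 42132.37
Landed cost = invoice 142018.29 + 42132.37 = 184150.66

Total landed cost: CHF 184150.66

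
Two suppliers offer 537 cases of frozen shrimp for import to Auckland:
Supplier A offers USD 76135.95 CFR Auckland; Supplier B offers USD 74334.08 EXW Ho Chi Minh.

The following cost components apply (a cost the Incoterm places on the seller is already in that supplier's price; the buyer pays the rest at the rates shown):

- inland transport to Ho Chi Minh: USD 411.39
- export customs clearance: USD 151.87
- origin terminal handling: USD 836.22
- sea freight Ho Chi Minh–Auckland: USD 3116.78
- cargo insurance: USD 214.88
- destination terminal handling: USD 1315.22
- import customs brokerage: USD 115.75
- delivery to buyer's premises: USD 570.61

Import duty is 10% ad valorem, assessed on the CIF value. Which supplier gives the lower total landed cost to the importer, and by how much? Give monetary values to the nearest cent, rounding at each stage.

Supplier A is cheaper by USD 2985.83

Supplier A (CFR):
CIF value = CFR price + insurance = 76135.95 + 214.88 = 76350.83
Import duty = 76350.83 × 10% = 7635.08
Buyer bears (A): 214.88 + 1315.22 + 115.75 + 570.61 = 2216.46
Landed cost (A) = invoice 76135.95 + 2216.46 + duty 7635.08 = 85987.49
Supplier B (EXW):
CIF value = EXW price + inland to port + export clearance + origin terminal + freight + insurance = 74334.08 + 411.39 + 151.87 + 836.22 + 3116.78 + 214.88 = 79065.22
Import duty = 79065.22 × 10% = 7906.52
Buyer bears (B): 411.39 + 151.87 + 836.22 + 3116.78 + 214.88 + 1315.22 + 115.75 + 570.61 = 6732.72
Landed cost (B) = invoice 74334.08 + 6732.72 + duty 7906.52 = 88973.32
Difference = |85987.49 − 88973.32| = 2985.83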